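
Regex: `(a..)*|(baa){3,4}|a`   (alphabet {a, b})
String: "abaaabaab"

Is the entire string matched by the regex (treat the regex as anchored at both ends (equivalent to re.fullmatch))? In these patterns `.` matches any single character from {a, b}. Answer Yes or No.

Yes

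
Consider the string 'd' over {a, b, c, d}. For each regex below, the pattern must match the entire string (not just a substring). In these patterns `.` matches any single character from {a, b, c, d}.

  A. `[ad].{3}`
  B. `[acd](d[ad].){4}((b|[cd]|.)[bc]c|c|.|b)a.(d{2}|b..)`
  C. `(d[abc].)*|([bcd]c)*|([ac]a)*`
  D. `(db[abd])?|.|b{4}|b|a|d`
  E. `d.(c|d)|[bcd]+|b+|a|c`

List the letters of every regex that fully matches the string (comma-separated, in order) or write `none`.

D, E

A → no match
B → no match
C → no match
D → match
E → match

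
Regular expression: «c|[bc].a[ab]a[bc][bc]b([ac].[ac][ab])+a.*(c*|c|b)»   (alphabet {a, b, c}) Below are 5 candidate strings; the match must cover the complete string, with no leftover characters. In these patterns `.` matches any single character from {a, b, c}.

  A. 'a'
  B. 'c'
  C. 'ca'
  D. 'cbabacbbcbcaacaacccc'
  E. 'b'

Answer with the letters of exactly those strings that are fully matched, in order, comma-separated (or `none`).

A → no match
B → match
C → no match
D → match
E → no match

B, D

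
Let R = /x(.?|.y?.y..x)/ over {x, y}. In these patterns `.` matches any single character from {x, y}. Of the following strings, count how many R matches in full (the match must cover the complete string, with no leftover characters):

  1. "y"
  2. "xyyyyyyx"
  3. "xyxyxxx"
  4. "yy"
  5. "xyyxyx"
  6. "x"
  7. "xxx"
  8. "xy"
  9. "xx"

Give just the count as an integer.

1 → no match — must start with "x"
2 → match
3 → match
4 → no match — must start with "x"
5 → no match
6 → match
7 → no match
8 → match
9 → match
Total matched: 5

5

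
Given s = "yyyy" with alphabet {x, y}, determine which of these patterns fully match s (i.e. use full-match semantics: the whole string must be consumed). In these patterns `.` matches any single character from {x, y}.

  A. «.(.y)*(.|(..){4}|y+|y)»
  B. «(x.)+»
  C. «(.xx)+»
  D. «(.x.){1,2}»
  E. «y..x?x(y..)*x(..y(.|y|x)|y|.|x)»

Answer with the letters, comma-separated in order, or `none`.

A → match
B → no match — must start with "x"
C → no match — must end with "xx"
D → no match
E → no match

A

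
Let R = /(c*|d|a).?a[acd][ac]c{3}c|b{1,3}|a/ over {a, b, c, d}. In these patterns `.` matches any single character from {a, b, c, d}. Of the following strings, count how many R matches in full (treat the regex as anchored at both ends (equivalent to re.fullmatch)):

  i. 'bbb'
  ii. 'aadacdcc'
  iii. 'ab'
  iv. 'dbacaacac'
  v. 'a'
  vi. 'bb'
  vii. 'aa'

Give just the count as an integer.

i → match
ii → no match
iii → no match
iv → no match
v → match
vi → match
vii → no match
Total matched: 3

3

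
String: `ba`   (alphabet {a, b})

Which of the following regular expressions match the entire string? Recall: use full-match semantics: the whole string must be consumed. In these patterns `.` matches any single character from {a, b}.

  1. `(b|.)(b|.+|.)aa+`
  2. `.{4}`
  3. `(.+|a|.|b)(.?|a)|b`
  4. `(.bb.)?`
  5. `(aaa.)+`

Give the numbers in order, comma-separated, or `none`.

3

1 → no match
2 → no match
3 → match
4 → no match
5 → no match — must start with `aaa`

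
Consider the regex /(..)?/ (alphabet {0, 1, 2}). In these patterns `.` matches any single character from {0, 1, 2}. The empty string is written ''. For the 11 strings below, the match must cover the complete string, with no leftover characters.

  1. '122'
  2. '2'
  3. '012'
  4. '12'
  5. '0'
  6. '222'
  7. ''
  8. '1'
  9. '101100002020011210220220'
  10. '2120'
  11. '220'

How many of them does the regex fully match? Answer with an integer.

2

1. '122' → no match
2. '2' → no match
3. '012' → no match
4. '12' → match
5. '0' → no match
6. '222' → no match
7. '' → match
8. '1' → no match
9 → no match
10. '2120' → no match
11. '220' → no match
Total matched: 2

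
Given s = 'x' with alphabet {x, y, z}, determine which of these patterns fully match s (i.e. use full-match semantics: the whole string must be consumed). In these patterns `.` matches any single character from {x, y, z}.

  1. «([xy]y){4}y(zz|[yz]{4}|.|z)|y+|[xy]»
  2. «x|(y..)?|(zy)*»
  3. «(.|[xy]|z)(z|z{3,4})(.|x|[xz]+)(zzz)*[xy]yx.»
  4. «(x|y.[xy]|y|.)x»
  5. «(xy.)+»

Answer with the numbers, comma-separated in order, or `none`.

1, 2

1 → match
2 → match
3 → no match
4 → no match
5 → no match — must start with 'xy'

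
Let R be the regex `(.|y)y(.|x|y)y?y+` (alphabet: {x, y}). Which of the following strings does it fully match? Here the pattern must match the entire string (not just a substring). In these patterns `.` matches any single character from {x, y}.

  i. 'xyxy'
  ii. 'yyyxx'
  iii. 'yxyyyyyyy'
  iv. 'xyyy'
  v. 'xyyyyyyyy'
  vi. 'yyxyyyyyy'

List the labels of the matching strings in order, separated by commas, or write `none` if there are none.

i → match
ii → no match — must end with 'y'
iii → no match
iv → match
v → match
vi → match

i, iv, v, vi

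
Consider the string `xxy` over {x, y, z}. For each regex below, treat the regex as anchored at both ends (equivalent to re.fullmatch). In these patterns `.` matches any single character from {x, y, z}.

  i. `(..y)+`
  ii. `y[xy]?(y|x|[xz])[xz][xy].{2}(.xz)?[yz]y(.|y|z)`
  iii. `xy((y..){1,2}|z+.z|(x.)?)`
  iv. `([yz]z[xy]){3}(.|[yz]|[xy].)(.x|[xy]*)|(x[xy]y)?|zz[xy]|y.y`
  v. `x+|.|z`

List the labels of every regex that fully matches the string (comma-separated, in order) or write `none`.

i, iv

i → match
ii → no match — must start with `y`
iii → no match — must start with `xy`
iv → match
v → no match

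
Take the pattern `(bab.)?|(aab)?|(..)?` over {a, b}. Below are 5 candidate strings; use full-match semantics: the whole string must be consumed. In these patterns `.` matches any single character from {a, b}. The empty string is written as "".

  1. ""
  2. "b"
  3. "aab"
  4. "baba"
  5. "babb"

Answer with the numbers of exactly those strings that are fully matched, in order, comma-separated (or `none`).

1 → match
2 → no match
3 → match
4 → match
5 → match

1, 3, 4, 5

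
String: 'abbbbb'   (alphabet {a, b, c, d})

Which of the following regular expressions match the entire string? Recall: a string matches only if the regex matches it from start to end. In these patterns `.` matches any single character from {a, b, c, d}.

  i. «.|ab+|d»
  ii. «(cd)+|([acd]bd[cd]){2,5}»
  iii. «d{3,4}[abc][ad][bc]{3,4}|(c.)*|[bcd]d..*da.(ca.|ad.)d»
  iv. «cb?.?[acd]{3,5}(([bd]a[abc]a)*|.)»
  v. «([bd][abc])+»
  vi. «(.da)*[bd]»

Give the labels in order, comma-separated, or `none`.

i

i → match
ii → no match
iii → no match
iv → no match — must start with 'c'
v → no match
vi → no match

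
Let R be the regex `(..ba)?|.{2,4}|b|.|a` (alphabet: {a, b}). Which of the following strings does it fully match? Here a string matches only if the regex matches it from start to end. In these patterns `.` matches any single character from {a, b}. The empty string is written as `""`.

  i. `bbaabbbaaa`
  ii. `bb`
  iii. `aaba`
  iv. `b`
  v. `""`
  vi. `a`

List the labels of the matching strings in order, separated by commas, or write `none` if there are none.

i. `bbaabbbaaa` → no match
ii. `bb` → match
iii. `aaba` → match
iv. `b` → match
v. `""` → match
vi. `a` → match

ii, iii, iv, v, vi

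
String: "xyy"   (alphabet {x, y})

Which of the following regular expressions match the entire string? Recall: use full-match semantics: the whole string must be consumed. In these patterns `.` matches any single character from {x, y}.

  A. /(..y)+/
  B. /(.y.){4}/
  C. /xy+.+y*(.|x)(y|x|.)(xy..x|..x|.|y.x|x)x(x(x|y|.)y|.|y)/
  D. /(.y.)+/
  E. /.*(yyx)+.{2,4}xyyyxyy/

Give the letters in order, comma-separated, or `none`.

A, D

A → match
B → no match
C → no match
D → match
E → no match — must end with "xyyyxyy"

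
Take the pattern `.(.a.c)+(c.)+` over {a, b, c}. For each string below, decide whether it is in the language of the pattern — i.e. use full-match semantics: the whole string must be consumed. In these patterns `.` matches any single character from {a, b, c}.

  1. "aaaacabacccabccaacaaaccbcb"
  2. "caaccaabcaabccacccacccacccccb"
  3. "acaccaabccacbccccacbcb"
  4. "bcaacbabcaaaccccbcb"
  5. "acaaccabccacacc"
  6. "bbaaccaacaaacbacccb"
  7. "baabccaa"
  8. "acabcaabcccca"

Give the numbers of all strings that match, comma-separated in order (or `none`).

2, 4, 5, 6, 8

1 → no match
2 → match
3 → no match
4 → match
5 → match
6 → match
7 → no match
8 → match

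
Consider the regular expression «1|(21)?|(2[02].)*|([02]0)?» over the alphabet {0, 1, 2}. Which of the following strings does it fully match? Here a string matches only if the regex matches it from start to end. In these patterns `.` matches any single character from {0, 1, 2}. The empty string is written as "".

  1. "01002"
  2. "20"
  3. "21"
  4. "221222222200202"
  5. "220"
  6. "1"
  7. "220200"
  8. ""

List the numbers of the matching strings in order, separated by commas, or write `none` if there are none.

2, 3, 4, 5, 6, 7, 8

1. "01002" → no match
2. "20" → match
3. "21" → match
4 → match
5. "220" → match
6. "1" → match
7. "220200" → match
8. "" → match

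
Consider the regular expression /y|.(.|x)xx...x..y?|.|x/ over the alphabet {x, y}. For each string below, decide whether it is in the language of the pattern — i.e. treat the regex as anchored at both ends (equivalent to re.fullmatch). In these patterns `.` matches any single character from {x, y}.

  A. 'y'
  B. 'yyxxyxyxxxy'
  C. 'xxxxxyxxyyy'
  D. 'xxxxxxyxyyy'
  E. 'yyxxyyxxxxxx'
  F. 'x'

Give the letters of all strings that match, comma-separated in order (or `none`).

A, B, C, D, F

A. 'y' → match
B. 'yyxxyxyxxxy' → match
C. 'xxxxxyxxyyy' → match
D. 'xxxxxxyxyyy' → match
E. 'yyxxyyxxxxxx' → no match
F. 'x' → match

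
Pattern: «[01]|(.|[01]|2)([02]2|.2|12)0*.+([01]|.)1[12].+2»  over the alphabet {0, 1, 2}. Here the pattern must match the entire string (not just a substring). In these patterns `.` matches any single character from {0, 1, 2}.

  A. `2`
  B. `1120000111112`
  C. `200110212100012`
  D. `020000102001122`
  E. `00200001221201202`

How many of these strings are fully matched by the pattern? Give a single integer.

2

A → no match
B → match
C → no match
D → no match
E → match
Total matched: 2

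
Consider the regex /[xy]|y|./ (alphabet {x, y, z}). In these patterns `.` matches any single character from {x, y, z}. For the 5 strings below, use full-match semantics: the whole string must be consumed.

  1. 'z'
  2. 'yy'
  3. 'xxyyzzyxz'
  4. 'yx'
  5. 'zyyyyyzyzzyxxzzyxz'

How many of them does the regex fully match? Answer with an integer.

1 → match
2 → no match
3 → no match
4 → no match
5 → no match
Total matched: 1

1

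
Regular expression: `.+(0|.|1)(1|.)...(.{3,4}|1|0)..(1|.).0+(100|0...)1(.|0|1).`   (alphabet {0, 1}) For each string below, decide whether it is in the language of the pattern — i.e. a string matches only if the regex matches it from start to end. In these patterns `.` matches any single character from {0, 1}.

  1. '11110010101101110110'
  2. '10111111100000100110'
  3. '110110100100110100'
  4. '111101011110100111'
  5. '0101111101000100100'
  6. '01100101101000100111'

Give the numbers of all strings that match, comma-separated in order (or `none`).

1 → no match
2 → match
3 → no match
4 → match
5 → match
6 → match

2, 4, 5, 6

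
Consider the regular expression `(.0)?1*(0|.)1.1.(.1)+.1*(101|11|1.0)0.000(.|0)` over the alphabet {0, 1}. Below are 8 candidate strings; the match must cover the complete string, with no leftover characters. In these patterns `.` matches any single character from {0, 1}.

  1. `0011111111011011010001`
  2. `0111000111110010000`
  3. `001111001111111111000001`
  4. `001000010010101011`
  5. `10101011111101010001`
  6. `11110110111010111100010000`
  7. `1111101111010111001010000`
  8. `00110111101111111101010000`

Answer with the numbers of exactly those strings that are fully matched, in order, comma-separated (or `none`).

1 → match
2 → no match
3 → match
4 → no match
5 → match
6 → match
7 → no match
8 → match

1, 3, 5, 6, 8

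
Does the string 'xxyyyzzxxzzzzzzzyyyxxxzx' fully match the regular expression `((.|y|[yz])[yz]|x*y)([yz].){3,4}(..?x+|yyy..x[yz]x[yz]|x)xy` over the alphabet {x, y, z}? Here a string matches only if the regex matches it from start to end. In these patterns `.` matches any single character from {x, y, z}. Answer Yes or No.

Every match must end with 'xy', but 'xxyyyzzxxzzzzzzzyyyxxxzx' does not.

No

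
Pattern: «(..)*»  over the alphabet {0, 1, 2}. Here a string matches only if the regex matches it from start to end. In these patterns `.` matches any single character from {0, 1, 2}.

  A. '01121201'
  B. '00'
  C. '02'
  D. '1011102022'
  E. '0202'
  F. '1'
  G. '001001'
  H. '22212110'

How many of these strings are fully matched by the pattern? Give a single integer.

7

A. '01121201' → match
B. '00' → match
C. '02' → match
D. '1011102022' → match
E. '0202' → match
F. '1' → no match
G. '001001' → match
H. '22212110' → match
Total matched: 7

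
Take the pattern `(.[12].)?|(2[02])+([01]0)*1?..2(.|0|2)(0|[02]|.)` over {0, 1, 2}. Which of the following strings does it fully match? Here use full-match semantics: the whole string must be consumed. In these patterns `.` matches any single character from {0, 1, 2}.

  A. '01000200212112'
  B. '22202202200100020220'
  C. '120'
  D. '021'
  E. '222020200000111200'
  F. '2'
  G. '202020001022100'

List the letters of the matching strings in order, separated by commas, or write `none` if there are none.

C, D, E

A → no match
B → no match
C → match
D → match
E → match
F → no match
G → no match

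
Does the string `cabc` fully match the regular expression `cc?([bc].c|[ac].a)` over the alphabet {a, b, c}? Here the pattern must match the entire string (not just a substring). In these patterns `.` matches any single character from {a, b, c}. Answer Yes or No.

No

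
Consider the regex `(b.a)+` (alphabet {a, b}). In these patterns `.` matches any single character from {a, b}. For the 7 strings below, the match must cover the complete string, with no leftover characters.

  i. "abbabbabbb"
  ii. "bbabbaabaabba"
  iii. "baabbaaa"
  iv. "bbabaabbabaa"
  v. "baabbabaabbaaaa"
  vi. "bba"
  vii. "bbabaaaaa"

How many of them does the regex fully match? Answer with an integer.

i. "abbabbabbb" → no match — must start with "b"
ii → no match
iii. "baabbaaa" → no match
iv. "bbabaabbabaa" → match
v → no match
vi. "bba" → match
vii. "bbabaaaaa" → no match
Total matched: 2

2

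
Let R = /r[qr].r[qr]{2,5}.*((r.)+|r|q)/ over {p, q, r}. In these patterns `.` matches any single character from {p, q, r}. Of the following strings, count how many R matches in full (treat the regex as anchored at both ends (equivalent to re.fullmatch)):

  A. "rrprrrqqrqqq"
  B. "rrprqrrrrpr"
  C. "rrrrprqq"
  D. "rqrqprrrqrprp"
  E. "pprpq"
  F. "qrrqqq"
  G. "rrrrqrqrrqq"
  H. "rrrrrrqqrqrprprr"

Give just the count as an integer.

4

A → match
B → match
C → no match
D → no match
E → no match — must start with "r"
F → no match — must start with "r"
G → match
H → match
Total matched: 4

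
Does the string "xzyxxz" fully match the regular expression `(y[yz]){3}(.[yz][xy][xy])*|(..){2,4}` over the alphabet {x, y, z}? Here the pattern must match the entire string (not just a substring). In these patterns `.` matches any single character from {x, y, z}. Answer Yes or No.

Yes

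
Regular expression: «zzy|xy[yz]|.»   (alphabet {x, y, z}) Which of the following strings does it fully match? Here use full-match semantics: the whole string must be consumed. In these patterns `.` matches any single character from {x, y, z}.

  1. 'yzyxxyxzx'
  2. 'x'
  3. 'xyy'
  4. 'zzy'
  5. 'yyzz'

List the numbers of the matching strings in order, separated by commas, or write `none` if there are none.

2, 3, 4

1 → no match
2 → match
3 → match
4 → match
5 → no match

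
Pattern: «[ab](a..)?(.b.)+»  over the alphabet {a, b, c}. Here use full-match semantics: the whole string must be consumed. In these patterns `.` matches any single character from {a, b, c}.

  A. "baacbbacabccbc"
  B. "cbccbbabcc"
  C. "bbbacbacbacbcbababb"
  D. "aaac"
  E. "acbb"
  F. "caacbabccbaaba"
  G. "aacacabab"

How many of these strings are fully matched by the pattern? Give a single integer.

1

A → no match
B. "cbccbbabcc" → no match
C → no match
D. "aaac" → no match
E. "acbb" → match
F → no match
G. "aacacabab" → no match
Total matched: 1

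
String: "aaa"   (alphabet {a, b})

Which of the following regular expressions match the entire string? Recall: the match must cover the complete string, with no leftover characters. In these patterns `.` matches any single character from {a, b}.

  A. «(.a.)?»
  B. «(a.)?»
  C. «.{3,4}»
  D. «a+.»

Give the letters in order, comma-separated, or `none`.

A → match
B → no match
C → match
D → match

A, C, D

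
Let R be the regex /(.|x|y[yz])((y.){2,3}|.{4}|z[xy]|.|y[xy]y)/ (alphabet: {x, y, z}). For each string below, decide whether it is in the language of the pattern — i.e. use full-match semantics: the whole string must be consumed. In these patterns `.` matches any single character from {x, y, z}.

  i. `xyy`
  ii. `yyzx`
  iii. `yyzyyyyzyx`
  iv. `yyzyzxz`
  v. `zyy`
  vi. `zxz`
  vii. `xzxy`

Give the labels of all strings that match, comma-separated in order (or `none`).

i → no match
ii → match
iii → no match
iv → no match
v → no match
vi → no match
vii → no match

ii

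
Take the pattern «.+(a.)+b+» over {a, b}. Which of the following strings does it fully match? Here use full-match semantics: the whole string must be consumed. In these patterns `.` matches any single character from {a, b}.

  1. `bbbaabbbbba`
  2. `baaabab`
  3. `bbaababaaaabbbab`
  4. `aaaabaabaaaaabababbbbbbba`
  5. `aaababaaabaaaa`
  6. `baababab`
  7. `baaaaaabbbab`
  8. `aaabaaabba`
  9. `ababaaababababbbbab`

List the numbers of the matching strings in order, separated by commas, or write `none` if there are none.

none

1 → no match — must end with `b`
2 → no match
3 → no match
4 → no match — must end with `b`
5 → no match — must end with `b`
6 → no match
7 → no match
8 → no match — must end with `b`
9 → no match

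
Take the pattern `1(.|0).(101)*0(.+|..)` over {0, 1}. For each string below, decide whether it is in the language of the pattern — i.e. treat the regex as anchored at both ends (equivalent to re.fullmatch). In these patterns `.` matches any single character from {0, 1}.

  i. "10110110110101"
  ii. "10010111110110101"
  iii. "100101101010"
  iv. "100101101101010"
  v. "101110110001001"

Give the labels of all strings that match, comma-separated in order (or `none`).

i → match
ii → no match
iii. "100101101010" → match
iv → match
v → no match

i, iii, iv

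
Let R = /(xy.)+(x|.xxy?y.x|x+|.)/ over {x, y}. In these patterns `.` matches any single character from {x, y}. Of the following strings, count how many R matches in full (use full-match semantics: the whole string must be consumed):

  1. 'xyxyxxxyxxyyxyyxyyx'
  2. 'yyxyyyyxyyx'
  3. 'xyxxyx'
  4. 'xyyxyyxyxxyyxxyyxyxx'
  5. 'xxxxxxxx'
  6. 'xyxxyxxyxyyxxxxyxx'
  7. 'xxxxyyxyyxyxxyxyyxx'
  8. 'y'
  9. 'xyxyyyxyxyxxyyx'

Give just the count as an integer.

1 → no match
2. 'yyxyyyyxyyx' → no match — must start with 'xy'
3. 'xyxxyx' → no match
4 → no match
5. 'xxxxxxxx' → no match — must start with 'xy'
6 → no match
7 → no match — must start with 'xy'
8. 'y' → no match — must start with 'xy'
9 → no match
Total matched: 0

0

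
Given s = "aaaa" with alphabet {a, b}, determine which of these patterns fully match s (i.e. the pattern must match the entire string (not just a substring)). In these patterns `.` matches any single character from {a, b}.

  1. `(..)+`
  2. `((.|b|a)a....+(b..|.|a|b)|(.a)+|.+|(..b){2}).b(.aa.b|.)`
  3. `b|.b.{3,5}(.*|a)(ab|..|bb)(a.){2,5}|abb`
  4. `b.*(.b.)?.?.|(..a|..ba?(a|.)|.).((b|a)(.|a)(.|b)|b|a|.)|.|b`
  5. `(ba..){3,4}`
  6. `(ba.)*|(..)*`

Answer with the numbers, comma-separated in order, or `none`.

1 → match
2 → no match
3 → no match
4 → no match
5 → no match — must start with "ba"
6 → match

1, 6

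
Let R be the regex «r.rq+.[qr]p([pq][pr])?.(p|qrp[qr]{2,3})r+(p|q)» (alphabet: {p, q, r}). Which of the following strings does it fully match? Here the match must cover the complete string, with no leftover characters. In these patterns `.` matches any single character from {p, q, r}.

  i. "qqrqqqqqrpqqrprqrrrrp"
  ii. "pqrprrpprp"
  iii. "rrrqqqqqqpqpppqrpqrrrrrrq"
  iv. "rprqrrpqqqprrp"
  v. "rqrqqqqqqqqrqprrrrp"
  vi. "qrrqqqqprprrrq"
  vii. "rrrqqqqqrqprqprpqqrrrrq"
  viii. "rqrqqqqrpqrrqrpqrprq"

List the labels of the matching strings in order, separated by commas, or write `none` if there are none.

none

i → no match — must start with "r"
ii → no match — must start with "r"
iii → no match
iv → no match
v → no match
vi → no match — must start with "r"
vii → no match
viii → no match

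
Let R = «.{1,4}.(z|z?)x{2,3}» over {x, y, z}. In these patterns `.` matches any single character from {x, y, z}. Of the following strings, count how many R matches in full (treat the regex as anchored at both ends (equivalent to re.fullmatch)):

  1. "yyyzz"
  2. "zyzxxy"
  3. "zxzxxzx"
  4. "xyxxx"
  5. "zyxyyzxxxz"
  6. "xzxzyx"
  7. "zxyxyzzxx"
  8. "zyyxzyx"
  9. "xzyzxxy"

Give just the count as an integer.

1. "yyyzz" → no match — must end with "x"
2. "zyzxxy" → no match — must end with "x"
3. "zxzxxzx" → no match
4. "xyxxx" → match
5. "zyxyyzxxxz" → no match — must end with "x"
6. "xzxzyx" → no match
7. "zxyxyzzxx" → no match
8. "zyyxzyx" → no match
9. "xzyzxxy" → no match — must end with "x"
Total matched: 1

1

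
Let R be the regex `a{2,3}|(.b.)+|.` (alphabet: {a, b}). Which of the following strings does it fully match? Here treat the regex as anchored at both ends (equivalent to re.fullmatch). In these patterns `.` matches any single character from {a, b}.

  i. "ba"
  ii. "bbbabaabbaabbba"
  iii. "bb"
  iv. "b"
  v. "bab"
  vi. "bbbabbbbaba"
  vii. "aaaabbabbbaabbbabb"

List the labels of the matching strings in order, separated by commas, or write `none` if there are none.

i → no match
ii → no match
iii → no match
iv → match
v → no match
vi → no match
vii → no match

iv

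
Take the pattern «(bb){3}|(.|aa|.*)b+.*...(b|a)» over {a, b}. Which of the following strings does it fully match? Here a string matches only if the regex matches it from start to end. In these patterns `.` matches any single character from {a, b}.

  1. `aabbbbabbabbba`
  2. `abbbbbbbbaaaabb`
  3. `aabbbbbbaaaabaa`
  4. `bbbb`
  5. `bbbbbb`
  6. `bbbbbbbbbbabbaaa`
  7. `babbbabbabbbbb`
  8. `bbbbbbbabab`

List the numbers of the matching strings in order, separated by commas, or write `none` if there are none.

1 → match
2 → match
3 → match
4 → no match
5 → match
6 → match
7 → match
8 → match

1, 2, 3, 5, 6, 7, 8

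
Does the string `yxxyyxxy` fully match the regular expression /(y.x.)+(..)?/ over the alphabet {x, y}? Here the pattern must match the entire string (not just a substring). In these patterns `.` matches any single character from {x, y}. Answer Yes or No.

Yes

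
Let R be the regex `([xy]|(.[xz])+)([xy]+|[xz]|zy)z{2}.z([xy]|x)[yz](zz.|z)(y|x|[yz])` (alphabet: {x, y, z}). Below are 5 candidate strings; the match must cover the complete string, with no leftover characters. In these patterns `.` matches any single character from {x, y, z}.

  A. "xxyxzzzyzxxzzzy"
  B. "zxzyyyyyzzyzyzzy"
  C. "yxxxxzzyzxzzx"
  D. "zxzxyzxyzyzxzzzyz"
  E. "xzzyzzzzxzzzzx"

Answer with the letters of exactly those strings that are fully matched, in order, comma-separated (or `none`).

A → no match
B → no match
C → match
D → no match
E → match

C, E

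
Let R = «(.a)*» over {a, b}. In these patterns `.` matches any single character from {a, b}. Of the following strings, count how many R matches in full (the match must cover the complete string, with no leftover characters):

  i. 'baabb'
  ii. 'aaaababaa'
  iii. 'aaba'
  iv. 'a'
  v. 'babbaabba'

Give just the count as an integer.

i → no match
ii → no match
iii → match
iv → no match
v → no match
Total matched: 1

1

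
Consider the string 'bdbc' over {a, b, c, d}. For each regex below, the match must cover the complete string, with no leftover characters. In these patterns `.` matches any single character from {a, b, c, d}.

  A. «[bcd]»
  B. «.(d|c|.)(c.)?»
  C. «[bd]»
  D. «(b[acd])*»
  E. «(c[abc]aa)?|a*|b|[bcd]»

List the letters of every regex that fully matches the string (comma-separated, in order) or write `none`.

A → no match
B → no match
C → no match
D → match
E → no match

D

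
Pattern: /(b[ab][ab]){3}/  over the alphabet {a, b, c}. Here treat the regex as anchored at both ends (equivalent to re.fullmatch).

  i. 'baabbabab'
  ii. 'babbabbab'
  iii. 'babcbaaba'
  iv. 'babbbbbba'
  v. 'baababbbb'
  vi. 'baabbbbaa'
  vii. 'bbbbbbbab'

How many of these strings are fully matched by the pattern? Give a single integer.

i → match
ii → match
iii → no match
iv → match
v → match
vi → match
vii → match
Total matched: 6

6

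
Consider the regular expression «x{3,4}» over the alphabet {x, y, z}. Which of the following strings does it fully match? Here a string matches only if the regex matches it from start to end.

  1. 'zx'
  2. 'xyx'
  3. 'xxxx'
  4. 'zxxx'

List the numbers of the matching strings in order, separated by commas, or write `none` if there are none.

3

1 → no match — must start with 'x'
2 → no match
3 → match
4 → no match — must start with 'x'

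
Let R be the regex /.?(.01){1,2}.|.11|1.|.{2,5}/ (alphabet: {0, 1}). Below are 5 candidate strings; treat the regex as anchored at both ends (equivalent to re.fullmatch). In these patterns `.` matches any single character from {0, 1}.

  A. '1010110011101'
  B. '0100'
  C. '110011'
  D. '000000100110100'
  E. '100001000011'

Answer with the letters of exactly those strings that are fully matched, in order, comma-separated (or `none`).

A → no match
B → match
C → no match
D → no match
E → no match

B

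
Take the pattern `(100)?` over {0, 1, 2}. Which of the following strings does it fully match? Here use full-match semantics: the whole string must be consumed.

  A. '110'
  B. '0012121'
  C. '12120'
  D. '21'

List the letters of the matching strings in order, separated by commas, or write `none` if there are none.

none

A → no match
B → no match
C → no match
D → no match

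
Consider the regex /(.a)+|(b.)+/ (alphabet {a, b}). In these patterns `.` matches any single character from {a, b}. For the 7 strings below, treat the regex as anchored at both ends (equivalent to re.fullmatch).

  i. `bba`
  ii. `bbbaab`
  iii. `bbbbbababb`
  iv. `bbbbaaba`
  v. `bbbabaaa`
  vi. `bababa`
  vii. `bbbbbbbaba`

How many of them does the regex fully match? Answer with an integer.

3

i → no match
ii → no match
iii → match
iv → no match
v → no match
vi → match
vii → match
Total matched: 3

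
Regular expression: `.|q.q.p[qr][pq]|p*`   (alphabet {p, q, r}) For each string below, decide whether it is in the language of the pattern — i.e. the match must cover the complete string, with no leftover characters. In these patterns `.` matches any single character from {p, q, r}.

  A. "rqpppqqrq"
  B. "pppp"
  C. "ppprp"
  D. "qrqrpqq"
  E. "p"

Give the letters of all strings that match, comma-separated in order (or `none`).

B, D, E

A → no match
B → match
C → no match
D → match
E → match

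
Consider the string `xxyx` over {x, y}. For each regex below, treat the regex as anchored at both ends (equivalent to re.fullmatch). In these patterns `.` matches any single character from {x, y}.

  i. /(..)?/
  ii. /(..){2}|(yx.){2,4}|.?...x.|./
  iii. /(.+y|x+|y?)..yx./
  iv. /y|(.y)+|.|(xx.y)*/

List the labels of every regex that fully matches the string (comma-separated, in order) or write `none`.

i → no match
ii → match
iii → no match
iv → no match

ii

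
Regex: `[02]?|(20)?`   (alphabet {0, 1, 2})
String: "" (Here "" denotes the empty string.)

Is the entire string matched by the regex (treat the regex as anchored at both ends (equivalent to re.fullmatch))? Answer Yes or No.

Yes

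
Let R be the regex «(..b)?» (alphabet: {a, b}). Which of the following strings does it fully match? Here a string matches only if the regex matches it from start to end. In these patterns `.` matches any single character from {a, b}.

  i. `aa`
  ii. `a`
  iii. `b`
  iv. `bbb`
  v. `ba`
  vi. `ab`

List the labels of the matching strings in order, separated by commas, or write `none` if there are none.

iv

i. `aa` → no match
ii. `a` → no match
iii. `b` → no match
iv. `bbb` → match
v. `ba` → no match
vi. `ab` → no match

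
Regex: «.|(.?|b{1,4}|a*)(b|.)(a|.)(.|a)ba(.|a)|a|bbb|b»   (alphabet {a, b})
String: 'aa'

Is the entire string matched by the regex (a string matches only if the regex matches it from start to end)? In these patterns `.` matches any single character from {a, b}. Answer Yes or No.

No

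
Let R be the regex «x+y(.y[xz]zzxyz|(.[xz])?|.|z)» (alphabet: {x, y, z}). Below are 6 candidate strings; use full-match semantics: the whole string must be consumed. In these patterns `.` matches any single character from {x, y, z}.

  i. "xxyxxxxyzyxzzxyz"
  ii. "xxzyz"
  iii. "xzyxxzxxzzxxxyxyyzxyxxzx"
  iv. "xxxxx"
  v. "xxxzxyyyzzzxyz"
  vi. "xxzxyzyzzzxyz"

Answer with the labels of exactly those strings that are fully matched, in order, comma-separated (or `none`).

i → no match
ii → no match
iii → no match
iv → no match
v → no match
vi → no match

none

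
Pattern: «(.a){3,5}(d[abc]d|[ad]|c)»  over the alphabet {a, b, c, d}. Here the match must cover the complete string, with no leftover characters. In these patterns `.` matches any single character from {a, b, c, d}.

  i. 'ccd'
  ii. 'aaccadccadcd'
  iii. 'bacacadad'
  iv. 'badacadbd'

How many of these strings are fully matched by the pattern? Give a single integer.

2

i. 'ccd' → no match
ii. 'aaccadccadcd' → no match
iii. 'bacacadad' → match
iv. 'badacadbd' → match
Total matched: 2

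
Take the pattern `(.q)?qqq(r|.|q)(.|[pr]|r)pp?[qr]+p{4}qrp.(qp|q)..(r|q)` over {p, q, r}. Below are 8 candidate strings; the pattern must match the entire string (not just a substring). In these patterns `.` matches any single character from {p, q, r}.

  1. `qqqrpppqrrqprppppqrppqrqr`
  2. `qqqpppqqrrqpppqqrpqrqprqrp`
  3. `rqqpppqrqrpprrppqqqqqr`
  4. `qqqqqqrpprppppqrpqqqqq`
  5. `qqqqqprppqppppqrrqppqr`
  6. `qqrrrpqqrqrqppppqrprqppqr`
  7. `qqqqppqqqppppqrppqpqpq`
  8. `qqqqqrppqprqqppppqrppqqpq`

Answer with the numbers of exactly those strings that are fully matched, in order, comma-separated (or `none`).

1 → no match
2 → no match
3 → no match
4 → match
5 → no match
6 → no match
7 → match
8 → no match

4, 7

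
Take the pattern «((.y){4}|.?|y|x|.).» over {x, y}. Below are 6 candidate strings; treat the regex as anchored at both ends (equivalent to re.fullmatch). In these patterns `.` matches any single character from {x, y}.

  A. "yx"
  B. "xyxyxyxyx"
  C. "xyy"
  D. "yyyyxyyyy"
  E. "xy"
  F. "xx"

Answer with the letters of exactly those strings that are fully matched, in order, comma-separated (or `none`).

A, B, D, E, F

A. "yx" → match
B. "xyxyxyxyx" → match
C. "xyy" → no match
D. "yyyyxyyyy" → match
E. "xy" → match
F. "xx" → match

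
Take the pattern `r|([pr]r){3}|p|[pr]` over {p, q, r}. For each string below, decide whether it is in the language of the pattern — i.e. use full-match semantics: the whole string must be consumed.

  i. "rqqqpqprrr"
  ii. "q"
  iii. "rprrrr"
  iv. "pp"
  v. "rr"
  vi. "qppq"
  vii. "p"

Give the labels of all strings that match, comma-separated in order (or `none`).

i → no match
ii → no match
iii → no match
iv → no match
v → no match
vi → no match
vii → match

vii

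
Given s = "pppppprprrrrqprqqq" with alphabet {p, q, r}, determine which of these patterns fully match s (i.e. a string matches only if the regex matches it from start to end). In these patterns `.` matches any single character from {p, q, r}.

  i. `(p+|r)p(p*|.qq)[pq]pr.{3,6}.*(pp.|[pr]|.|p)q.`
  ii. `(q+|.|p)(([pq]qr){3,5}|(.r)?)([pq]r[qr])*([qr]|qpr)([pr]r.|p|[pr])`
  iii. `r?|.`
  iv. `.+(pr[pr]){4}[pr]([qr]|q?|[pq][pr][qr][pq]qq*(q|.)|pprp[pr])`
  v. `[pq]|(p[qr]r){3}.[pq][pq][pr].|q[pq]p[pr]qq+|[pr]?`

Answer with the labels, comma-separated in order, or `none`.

i → match
ii → no match
iii → no match
iv → no match
v → no match

i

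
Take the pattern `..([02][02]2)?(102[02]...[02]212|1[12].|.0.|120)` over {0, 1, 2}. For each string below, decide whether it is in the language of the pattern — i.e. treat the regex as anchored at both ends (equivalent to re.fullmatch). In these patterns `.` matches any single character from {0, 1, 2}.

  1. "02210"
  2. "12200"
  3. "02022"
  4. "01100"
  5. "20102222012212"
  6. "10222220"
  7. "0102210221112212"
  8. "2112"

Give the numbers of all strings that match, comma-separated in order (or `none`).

1 → no match
2 → match
3 → no match
4 → match
5 → no match
6 → no match
7 → match
8 → no match

2, 4, 7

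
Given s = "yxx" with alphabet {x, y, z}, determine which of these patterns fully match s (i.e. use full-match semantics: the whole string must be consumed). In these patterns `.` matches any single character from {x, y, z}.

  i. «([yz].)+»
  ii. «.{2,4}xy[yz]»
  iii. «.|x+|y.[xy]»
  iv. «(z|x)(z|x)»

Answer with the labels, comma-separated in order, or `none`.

i → no match
ii → no match
iii → match
iv → no match

iii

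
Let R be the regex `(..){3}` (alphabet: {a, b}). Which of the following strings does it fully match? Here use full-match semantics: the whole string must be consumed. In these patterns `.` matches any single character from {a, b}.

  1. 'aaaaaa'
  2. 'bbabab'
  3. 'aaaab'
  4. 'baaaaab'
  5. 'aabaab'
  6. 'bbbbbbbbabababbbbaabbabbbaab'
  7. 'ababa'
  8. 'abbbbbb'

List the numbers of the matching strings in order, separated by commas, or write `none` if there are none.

1, 2, 5

1 → match
2 → match
3 → no match
4 → no match
5 → match
6 → no match
7 → no match
8 → no match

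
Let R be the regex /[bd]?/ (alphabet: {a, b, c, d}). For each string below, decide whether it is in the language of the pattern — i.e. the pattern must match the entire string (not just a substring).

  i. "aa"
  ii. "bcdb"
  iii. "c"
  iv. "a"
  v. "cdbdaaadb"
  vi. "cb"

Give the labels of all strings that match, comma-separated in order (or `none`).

i. "aa" → no match
ii. "bcdb" → no match
iii. "c" → no match
iv. "a" → no match
v. "cdbdaaadb" → no match
vi. "cb" → no match

none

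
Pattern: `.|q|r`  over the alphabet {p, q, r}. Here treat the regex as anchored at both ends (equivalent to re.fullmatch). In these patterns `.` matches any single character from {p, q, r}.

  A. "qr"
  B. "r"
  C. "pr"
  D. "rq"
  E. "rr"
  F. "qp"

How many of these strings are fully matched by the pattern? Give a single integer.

1

A → no match
B → match
C → no match
D → no match
E → no match
F → no match
Total matched: 1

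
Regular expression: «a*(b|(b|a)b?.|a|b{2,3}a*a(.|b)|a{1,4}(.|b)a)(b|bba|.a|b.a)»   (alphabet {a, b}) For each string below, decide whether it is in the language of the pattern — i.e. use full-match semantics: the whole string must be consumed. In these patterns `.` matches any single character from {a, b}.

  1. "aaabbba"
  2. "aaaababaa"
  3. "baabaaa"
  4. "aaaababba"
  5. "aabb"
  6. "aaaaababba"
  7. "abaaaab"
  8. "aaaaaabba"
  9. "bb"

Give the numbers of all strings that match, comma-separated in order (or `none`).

1, 2, 4, 5, 6, 8, 9

1 → match
2 → match
3 → no match
4 → match
5 → match
6 → match
7 → no match
8 → match
9 → match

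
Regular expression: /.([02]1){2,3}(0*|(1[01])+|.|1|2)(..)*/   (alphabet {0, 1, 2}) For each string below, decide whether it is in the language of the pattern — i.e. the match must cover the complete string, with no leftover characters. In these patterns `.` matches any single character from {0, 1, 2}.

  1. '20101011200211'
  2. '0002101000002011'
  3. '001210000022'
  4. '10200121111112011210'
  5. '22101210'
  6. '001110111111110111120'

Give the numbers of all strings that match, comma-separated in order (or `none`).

1 → match
2 → no match
3. '001210000022' → match
4 → no match
5. '22101210' → match
6 → no match

1, 3, 5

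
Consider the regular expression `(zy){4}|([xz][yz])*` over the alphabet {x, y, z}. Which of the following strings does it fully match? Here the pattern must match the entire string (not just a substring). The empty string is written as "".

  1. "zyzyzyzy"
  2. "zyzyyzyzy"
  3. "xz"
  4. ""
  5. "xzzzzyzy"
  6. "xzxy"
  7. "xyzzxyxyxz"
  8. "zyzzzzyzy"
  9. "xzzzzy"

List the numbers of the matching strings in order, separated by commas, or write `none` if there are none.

1 → match
2 → no match
3 → match
4 → match
5 → match
6 → match
7 → match
8 → no match
9 → match

1, 3, 4, 5, 6, 7, 9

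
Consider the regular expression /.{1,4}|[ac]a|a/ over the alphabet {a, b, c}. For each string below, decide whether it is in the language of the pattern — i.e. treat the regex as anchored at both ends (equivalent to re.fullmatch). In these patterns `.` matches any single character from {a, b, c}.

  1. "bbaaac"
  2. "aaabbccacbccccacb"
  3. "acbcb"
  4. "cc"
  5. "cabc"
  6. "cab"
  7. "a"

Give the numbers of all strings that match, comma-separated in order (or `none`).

1. "bbaaac" → no match
2 → no match
3. "acbcb" → no match
4. "cc" → match
5. "cabc" → match
6. "cab" → match
7. "a" → match

4, 5, 6, 7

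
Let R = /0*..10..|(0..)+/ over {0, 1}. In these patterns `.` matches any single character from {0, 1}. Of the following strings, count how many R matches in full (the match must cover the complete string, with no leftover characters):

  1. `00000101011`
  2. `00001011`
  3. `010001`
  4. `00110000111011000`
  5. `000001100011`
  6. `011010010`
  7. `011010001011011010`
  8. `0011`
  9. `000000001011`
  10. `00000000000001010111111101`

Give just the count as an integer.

1 → match
2 → match
3 → match
4 → no match
5 → no match
6 → match
7 → match
8 → no match
9 → match
10 → no match
Total matched: 6

6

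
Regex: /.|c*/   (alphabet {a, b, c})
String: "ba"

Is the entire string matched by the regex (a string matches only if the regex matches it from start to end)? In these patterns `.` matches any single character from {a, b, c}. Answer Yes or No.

No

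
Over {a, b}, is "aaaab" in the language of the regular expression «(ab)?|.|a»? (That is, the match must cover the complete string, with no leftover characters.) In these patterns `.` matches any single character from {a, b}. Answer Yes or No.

No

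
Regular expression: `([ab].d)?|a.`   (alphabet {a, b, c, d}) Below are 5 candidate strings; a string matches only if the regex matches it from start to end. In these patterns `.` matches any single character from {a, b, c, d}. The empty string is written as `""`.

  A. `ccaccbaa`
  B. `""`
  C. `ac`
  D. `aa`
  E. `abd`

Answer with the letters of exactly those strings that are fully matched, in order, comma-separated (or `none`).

B, C, D, E

A → no match
B → match
C → match
D → match
E → match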